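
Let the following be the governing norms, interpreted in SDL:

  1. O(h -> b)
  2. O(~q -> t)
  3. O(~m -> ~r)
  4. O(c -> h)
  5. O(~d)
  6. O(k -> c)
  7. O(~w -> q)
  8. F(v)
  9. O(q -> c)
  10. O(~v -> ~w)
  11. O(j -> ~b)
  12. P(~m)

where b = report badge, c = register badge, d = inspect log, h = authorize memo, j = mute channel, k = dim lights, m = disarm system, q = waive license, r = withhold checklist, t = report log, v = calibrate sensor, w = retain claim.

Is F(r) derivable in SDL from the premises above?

No

Premise 3 is O(~m -> ~r), but O(~m) is not derivable from the premises (the permission P(~m) asserts only ~O(m), not O(~m)), so it does not yield O(~r).
No other premise forces O(~r). An ideal world satisfying every premise can still have r true, so F(r) is not derivable.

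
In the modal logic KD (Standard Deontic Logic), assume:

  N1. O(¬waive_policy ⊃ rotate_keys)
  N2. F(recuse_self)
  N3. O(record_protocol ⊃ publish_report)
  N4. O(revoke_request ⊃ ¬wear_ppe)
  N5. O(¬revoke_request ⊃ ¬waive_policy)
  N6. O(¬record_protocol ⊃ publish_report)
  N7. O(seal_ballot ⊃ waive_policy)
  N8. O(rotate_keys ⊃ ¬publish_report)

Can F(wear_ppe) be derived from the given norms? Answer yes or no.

Yes

Premises 6 and 3 are O(¬record_protocol ⊃ publish_report) and O(record_protocol ⊃ publish_report); every ideal world satisfies ¬record_protocol or record_protocol, so in either case publish_report holds — hence O(publish_report).
Premise 8, O(rotate_keys ⊃ ¬publish_report), contraposes to O(publish_report ⊃ ¬rotate_keys); with O(publish_report) we get O(¬rotate_keys).
Premise 1 is O(¬waive_policy ⊃ rotate_keys); contrapositively O(¬rotate_keys ⊃ waive_policy). Since O(¬rotate_keys) holds, K gives O(waive_policy).
Premise 5, O(¬revoke_request ⊃ ¬waive_policy), contraposes to O(waive_policy ⊃ revoke_request); with O(waive_policy) we get O(revoke_request).
Premise 4 is O(revoke_request ⊃ ¬wear_ppe); since O(revoke_request), deontic closure gives O(¬wear_ppe).
Premises 2, 7 do not contribute to this derivation.
So O(¬wear_ppe) holds, i.e. F(wear_ppe). The claim follows.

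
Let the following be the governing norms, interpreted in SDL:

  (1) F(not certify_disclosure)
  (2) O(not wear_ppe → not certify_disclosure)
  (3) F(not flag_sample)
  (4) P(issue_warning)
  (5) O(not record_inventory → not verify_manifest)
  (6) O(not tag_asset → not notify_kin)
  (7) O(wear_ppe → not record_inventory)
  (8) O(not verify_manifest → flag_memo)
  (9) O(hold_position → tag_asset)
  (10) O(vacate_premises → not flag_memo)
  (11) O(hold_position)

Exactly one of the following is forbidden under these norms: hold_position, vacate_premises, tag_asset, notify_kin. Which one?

vacate_premises

Premise 1, F(not certify_disclosure), is equivalent to O(certify_disclosure).
Premise 2 is O(not wear_ppe → not certify_disclosure); contrapositively O(certify_disclosure → wear_ppe). Since O(certify_disclosure) holds, K gives O(wear_ppe).
With premise 7, O(wear_ppe → not record_inventory), the K-axiom yields O(not record_inventory).
Applying K to premise 5 (O(not record_inventory → not verify_manifest)) and O(not record_inventory) yields O(not verify_manifest).
Applying K to premise 8 (O(not verify_manifest → flag_memo)) and O(not verify_manifest) yields O(flag_memo).
Premise 10 is O(vacate_premises → not flag_memo); contrapositively O(flag_memo → not vacate_premises). Since O(flag_memo) holds, K gives O(not vacate_premises).
So O(not vacate_premises) holds, i.e. vacate_premises is forbidden. None of the other listed options is forbidden under the premises.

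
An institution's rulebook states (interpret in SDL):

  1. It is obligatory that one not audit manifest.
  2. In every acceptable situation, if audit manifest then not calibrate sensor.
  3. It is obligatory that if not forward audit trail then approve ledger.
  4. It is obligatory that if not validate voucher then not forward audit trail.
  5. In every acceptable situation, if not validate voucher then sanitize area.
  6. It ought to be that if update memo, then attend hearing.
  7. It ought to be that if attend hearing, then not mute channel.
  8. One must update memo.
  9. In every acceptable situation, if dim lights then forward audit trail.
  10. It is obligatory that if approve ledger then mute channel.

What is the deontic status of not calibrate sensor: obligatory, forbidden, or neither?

Neither

Premise 2 is O(audit_manifest → ¬calibrate_sensor), but O(audit_manifest) is not derivable from the premises, so it does not yield O(¬calibrate_sensor).
No premise or chain of K-axiom applications forces O(¬calibrate_sensor), and none forces O(calibrate_sensor). So ¬calibrate_sensor is neither obligatory nor forbidden under these norms.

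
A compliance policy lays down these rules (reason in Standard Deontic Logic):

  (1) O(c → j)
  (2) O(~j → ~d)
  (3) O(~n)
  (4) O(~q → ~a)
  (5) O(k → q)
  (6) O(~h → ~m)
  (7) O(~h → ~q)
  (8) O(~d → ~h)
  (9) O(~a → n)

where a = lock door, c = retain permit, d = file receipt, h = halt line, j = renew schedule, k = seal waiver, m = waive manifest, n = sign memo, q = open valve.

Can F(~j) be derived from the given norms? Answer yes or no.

Yes

From premise 3 we have O(~n).
The contrapositive of premise 9 (O(~a → n)) is O(~n → a), and O(~n) is already established, so O(a).
The contrapositive of premise 4 (O(~q → ~a)) is O(a → q), and O(a) is already established, so O(q).
Premise 7, O(~h → ~q), contraposes to O(q → h); with O(q) we get O(h).
Premise 8, O(~d → ~h), contraposes to O(h → d); with O(h) we get O(d).
Premise 2 is O(~j → ~d); contrapositively O(d → j). Since O(d) holds, K gives O(j).
Premises 1, 5, 6 do not contribute to this derivation.
So O(j) holds, i.e. F(~j). The claim follows.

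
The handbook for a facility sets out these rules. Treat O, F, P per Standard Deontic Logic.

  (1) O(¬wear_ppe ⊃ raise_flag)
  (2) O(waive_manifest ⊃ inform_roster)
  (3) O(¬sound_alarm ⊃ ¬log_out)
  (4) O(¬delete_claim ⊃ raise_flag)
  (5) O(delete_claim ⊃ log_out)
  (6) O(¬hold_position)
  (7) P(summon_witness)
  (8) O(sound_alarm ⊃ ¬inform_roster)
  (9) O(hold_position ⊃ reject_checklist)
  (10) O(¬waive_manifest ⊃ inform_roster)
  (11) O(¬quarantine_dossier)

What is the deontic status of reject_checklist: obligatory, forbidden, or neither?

Premise 9 is O(hold_position ⊃ reject_checklist), but O(hold_position) is not derivable from the premises, so it does not yield O(reject_checklist).
No premise or chain of K-axiom applications forces O(reject_checklist), and none forces O(¬reject_checklist). So reject_checklist is neither obligatory nor forbidden under these norms.

Neither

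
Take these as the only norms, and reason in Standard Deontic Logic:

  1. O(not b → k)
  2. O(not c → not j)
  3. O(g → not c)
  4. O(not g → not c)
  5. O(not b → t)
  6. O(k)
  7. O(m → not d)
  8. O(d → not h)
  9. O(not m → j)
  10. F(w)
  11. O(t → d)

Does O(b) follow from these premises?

Yes

Premises 3 and 4 are O(g → not c) and O(not g → not c); every ideal world satisfies g or not g, so in either case not c holds — hence O(not c).
Applying K to premise 2 (O(not c → not j)) and O(not c) yields O(not j).
The contrapositive of premise 9 (O(not m → j)) is O(not j → m), and O(not j) is already established, so O(m).
With premise 7, O(m → not d), the K-axiom yields O(not d).
Premise 11, O(t → d), contraposes to O(not d → not t); with O(not d) we get O(not t).
Premise 5, O(not b → t), contraposes to O(not t → b); with O(not t) we get O(b).
Premises 1, 6, 8, 10 do not contribute to this derivation.
So O(b) follows.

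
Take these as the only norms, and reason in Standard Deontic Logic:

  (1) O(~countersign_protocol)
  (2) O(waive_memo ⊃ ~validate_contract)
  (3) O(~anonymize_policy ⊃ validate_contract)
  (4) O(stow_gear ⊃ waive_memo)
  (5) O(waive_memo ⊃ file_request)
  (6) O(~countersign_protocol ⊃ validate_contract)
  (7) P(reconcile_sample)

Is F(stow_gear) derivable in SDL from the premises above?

Yes

From premise 1 we have O(~countersign_protocol).
From O(~countersign_protocol) and premise 6, O(~countersign_protocol ⊃ validate_contract), we obtain O(validate_contract).
Premise 2 is O(waive_memo ⊃ ~validate_contract); contrapositively O(validate_contract ⊃ ~waive_memo). Since O(validate_contract) holds, K gives O(~waive_memo).
The contrapositive of premise 4 (O(stow_gear ⊃ waive_memo)) is O(~waive_memo ⊃ ~stow_gear), and O(~waive_memo) is already established, so O(~stow_gear).
Premises 3, 5, 7 do not contribute to this derivation.
So O(~stow_gear) holds, i.e. F(stow_gear). The claim follows.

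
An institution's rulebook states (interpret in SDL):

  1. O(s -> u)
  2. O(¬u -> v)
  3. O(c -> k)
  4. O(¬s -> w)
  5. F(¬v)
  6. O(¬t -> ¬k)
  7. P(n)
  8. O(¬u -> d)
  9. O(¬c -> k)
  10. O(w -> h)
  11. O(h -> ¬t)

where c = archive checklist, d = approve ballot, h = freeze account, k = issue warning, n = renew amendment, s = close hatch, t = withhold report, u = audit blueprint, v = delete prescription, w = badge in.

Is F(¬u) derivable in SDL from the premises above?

Yes

Premises 9 and 3 are O(¬c -> k) and O(c -> k); every ideal world satisfies ¬c or c, so in either case k holds — hence O(k).
Premise 6, O(¬t -> ¬k), contraposes to O(k -> t); with O(k) we get O(t).
Premise 11 is O(h -> ¬t); contrapositively O(t -> ¬h). Since O(t) holds, K gives O(¬h).
The contrapositive of premise 10 (O(w -> h)) is O(¬h -> ¬w), and O(¬h) is already established, so O(¬w).
Premise 4 is O(¬s -> w); contrapositively O(¬w -> s). Since O(¬w) holds, K gives O(s).
With premise 1, O(s -> u), the K-axiom yields O(u).
Premises 2, 5, 7, 8 do not contribute to this derivation.
So O(u) holds, i.e. F(¬u). The claim follows.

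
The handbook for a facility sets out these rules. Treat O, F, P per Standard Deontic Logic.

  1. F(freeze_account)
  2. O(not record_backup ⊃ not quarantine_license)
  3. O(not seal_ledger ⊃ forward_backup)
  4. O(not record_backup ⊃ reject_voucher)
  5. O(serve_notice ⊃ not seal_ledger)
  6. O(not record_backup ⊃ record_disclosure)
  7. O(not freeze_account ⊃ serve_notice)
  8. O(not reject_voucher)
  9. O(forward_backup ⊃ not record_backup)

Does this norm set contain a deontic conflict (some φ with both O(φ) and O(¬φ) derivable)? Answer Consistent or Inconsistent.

Inconsistent

Premise 8 gives O(not reject_voucher).
Premise 4, O(not record_backup ⊃ reject_voucher), contraposes to O(not reject_voucher ⊃ record_backup); with O(not reject_voucher) we get O(record_backup).
The contrapositive of premise 9 (O(forward_backup ⊃ not record_backup)) is O(record_backup ⊃ not forward_backup), and O(record_backup) is already established, so O(not forward_backup).
Premise 3, O(not seal_ledger ⊃ forward_backup), contraposes to O(not forward_backup ⊃ seal_ledger); with O(not forward_backup) we get O(seal_ledger).
The contrapositive of premise 5 (O(serve_notice ⊃ not seal_ledger)) is O(seal_ledger ⊃ not serve_notice), and O(seal_ledger) is already established, so O(not serve_notice).
The contrapositive of premise 7 (O(not freeze_account ⊃ serve_notice)) is O(not serve_notice ⊃ freeze_account), and O(not serve_notice) is already established, so O(freeze_account).
However, F(freeze_account) at premise 1 amounts to O(not freeze_account).
We now have both O(freeze_account) and O(not freeze_account) — freeze_account is simultaneously obligatory and forbidden, violating the D-axiom.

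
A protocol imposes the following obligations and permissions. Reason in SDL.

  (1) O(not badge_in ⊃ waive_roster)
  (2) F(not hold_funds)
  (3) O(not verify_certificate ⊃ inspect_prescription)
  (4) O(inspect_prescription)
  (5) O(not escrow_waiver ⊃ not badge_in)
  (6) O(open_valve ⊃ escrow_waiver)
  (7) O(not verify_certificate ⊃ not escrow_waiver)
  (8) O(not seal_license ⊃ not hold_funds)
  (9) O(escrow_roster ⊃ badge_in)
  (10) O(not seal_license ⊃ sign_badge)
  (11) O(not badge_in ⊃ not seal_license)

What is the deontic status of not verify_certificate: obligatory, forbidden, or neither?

Forbidden

Premise 2 is F(not hold_funds), i.e. O(hold_funds).
The contrapositive of premise 8 (O(not seal_license ⊃ not hold_funds)) is O(hold_funds ⊃ seal_license), and O(hold_funds) is already established, so O(seal_license).
Premise 11, O(not badge_in ⊃ not seal_license), contraposes to O(seal_license ⊃ badge_in); with O(seal_license) we get O(badge_in).
The contrapositive of premise 5 (O(not escrow_waiver ⊃ not badge_in)) is O(badge_in ⊃ escrow_waiver), and O(badge_in) is already established, so O(escrow_waiver).
The contrapositive of premise 7 (O(not verify_certificate ⊃ not escrow_waiver)) is O(escrow_waiver ⊃ verify_certificate), and O(escrow_waiver) is already established, so O(verify_certificate).
Premises 1, 3, 4, 6, 9, 10 do not contribute to this derivation.
Thus O(verify_certificate), which is F(not verify_certificate): not verify_certificate is forbidden.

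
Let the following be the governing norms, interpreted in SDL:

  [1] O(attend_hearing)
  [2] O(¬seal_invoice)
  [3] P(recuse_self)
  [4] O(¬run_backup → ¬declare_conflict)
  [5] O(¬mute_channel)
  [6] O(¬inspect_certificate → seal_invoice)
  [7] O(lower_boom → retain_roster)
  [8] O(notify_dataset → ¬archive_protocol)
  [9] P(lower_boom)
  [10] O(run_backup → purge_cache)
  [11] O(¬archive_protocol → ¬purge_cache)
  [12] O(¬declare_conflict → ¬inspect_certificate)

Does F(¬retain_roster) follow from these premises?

No

Premise 7 is O(lower_boom → retain_roster), but O(lower_boom) is not derivable from the premises (the permission P(lower_boom) asserts only ¬O(¬lower_boom), not O(lower_boom)), so it does not yield O(retain_roster).
No other premise forces O(retain_roster). An ideal world satisfying every premise can still have ¬retain_roster true, so F(¬retain_roster) is not derivable.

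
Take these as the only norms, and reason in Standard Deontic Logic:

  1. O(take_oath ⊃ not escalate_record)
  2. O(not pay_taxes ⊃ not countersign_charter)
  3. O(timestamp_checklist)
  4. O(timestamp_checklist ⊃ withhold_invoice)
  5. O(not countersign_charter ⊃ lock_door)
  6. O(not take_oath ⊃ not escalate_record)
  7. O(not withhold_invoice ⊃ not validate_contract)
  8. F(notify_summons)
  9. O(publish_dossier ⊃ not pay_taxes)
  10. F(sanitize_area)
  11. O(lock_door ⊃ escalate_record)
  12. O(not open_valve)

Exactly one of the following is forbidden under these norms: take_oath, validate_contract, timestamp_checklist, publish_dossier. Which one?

publish_dossier

By case analysis on take_oath: premise 1 gives O(take_oath ⊃ not escalate_record) and premise 6 gives O(not take_oath ⊃ not escalate_record), so O(not escalate_record) either way.
Premise 11, O(lock_door ⊃ escalate_record), contraposes to O(not escalate_record ⊃ not lock_door); with O(not escalate_record) we get O(not lock_door).
Premise 5 is O(not countersign_charter ⊃ lock_door); contrapositively O(not lock_door ⊃ countersign_charter). Since O(not lock_door) holds, K gives O(countersign_charter).
Premise 2, O(not pay_taxes ⊃ not countersign_charter), contraposes to O(countersign_charter ⊃ pay_taxes); with O(countersign_charter) we get O(pay_taxes).
The contrapositive of premise 9 (O(publish_dossier ⊃ not pay_taxes)) is O(pay_taxes ⊃ not publish_dossier), and O(pay_taxes) is already established, so O(not publish_dossier).
So O(not publish_dossier) holds, i.e. publish_dossier is forbidden. None of the other listed options is forbidden under the premises.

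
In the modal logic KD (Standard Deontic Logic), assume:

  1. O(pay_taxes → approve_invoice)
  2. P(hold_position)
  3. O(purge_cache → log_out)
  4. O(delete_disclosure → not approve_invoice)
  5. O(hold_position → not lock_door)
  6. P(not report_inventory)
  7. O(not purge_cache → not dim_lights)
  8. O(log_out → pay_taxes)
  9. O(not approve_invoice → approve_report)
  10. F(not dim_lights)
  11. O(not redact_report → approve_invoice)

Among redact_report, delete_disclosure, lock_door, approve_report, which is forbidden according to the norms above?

F(not dim_lights) at premise 10 means O(dim_lights).
Premise 7, O(not purge_cache → not dim_lights), contraposes to O(dim_lights → purge_cache); with O(dim_lights) we get O(purge_cache).
With premise 3, O(purge_cache → log_out), the K-axiom yields O(log_out).
From O(log_out) and premise 8, O(log_out → pay_taxes), we obtain O(pay_taxes).
Applying K to premise 1 (O(pay_taxes → approve_invoice)) and O(pay_taxes) yields O(approve_invoice).
The contrapositive of premise 4 (O(delete_disclosure → not approve_invoice)) is O(approve_invoice → not delete_disclosure), and O(approve_invoice) is already established, so O(not delete_disclosure).
So O(not delete_disclosure) holds, i.e. delete_disclosure is forbidden. None of the other listed options is forbidden under the premises.

delete_disclosure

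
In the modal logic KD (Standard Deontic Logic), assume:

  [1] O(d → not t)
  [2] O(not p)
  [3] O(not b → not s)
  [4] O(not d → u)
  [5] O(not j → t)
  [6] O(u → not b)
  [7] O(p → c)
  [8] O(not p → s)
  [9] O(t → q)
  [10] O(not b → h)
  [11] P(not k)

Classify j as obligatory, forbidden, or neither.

Obligatory

From premise 2 we have O(not p).
Applying K to premise 8 (O(not p → s)) and O(not p) yields O(s).
Premise 3 is O(not b → not s); contrapositively O(s → b). Since O(s) holds, K gives O(b).
The contrapositive of premise 6 (O(u → not b)) is O(b → not u), and O(b) is already established, so O(not u).
Premise 4, O(not d → u), contraposes to O(not u → d); with O(not u) we get O(d).
Applying K to premise 1 (O(d → not t)) and O(d) yields O(not t).
Premise 5 is O(not j → t); contrapositively O(not t → j). Since O(not t) holds, K gives O(j).
Premises 7, 9, 10, 11 do not contribute to this derivation.
Hence j is obligatory.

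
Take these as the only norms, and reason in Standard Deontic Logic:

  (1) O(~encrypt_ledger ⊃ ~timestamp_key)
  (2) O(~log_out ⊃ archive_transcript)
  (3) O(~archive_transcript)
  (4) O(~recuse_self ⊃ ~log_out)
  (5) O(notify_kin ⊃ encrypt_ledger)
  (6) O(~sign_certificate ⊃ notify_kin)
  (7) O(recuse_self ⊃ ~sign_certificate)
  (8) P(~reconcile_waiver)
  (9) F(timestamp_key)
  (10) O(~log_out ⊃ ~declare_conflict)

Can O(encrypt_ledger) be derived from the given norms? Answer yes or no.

Yes

Premise 3 gives O(~archive_transcript).
Premise 2, O(~log_out ⊃ archive_transcript), contraposes to O(~archive_transcript ⊃ log_out); with O(~archive_transcript) we get O(log_out).
Premise 4 is O(~recuse_self ⊃ ~log_out); contrapositively O(log_out ⊃ recuse_self). Since O(log_out) holds, K gives O(recuse_self).
With premise 7, O(recuse_self ⊃ ~sign_certificate), the K-axiom yields O(~sign_certificate).
Premise 6 is O(~sign_certificate ⊃ notify_kin); since O(~sign_certificate), deontic closure gives O(notify_kin).
From O(notify_kin) and premise 5, O(notify_kin ⊃ encrypt_ledger), we obtain O(encrypt_ledger).
Premises 1, 8, 9, 10 do not contribute to this derivation.
So O(encrypt_ledger) follows.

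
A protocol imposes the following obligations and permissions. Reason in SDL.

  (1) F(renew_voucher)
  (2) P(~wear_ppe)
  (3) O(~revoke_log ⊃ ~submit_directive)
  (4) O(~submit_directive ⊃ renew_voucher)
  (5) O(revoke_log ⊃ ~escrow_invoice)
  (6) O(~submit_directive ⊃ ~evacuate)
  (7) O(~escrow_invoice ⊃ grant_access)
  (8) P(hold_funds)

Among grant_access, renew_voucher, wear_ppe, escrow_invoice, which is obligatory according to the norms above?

grant_access

F(renew_voucher) at premise 1 means O(~renew_voucher).
The contrapositive of premise 4 (O(~submit_directive ⊃ renew_voucher)) is O(~renew_voucher ⊃ submit_directive), and O(~renew_voucher) is already established, so O(submit_directive).
Premise 3 is O(~revoke_log ⊃ ~submit_directive); contrapositively O(submit_directive ⊃ revoke_log). Since O(submit_directive) holds, K gives O(revoke_log).
From O(revoke_log) and premise 5, O(revoke_log ⊃ ~escrow_invoice), we obtain O(~escrow_invoice).
From O(~escrow_invoice) and premise 7, O(~escrow_invoice ⊃ grant_access), we obtain O(grant_access).
So O(grant_access) holds — grant_access is obligatory. None of the other listed options is made obligatory by any chain of premises.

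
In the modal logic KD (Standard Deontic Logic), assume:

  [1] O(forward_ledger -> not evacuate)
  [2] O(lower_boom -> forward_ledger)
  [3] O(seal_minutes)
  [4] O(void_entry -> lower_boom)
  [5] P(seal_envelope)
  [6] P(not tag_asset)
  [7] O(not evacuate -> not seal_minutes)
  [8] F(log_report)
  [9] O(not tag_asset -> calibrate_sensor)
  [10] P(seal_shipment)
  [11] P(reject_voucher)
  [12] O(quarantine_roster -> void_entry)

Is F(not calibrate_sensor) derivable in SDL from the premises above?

Premise 9 is O(not tag_asset -> calibrate_sensor), but O(not tag_asset) is not derivable from the premises (the permission P(not tag_asset) asserts only not O(tag_asset), not O(not tag_asset)), so it does not yield O(calibrate_sensor).
No other premise forces O(calibrate_sensor). An ideal world satisfying every premise can still have not calibrate_sensor true, so F(not calibrate_sensor) is not derivable.

No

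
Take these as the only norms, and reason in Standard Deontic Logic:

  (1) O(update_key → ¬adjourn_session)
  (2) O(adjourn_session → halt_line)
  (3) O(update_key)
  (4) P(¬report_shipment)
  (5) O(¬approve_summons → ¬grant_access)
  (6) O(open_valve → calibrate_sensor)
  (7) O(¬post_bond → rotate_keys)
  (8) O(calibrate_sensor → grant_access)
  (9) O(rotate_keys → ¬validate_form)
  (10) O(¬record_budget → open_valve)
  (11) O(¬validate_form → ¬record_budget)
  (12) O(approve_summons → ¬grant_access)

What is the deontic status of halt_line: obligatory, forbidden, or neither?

Premise 2 is O(adjourn_session → halt_line), but O(adjourn_session) is not derivable from the premises, so it does not yield O(halt_line).
No premise or chain of K-axiom applications forces O(halt_line), and none forces O(¬halt_line). So halt_line is neither obligatory nor forbidden under these norms.

Neither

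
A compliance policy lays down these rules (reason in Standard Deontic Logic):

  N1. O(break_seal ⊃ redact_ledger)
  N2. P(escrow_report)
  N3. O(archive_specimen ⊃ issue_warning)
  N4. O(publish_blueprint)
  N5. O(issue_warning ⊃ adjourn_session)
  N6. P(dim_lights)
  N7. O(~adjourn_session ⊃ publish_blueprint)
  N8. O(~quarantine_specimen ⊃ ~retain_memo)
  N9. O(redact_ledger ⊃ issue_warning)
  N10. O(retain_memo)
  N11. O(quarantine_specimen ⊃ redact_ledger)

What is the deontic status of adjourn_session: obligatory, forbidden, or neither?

Premise 10 gives O(retain_memo).
Premise 8, O(~quarantine_specimen ⊃ ~retain_memo), contraposes to O(retain_memo ⊃ quarantine_specimen); with O(retain_memo) we get O(quarantine_specimen).
Applying K to premise 11 (O(quarantine_specimen ⊃ redact_ledger)) and O(quarantine_specimen) yields O(redact_ledger).
Premise 9 is O(redact_ledger ⊃ issue_warning); since O(redact_ledger), deontic closure gives O(issue_warning).
Premise 5 is O(issue_warning ⊃ adjourn_session); since O(issue_warning), deontic closure gives O(adjourn_session).
Premises 1, 2, 3, 4, 6, 7 do not contribute to this derivation.
Hence adjourn_session is obligatory.

Obligatory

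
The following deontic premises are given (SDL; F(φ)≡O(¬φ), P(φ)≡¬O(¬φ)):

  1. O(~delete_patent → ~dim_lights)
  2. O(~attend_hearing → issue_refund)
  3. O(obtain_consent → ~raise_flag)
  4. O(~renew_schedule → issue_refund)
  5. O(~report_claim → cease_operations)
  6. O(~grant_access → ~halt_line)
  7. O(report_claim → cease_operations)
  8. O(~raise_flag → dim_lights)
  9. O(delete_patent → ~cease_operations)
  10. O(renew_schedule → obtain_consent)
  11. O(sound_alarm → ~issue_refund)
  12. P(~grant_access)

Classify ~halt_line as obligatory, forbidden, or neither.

Premise 6 is O(~grant_access → ~halt_line), but O(~grant_access) is not derivable from the premises (the permission P(~grant_access) asserts only ~O(grant_access), not O(~grant_access)), so it does not yield O(~halt_line).
No premise or chain of K-axiom applications forces O(~halt_line), and none forces O(halt_line). So ~halt_line is neither obligatory nor forbidden under these norms.

Neither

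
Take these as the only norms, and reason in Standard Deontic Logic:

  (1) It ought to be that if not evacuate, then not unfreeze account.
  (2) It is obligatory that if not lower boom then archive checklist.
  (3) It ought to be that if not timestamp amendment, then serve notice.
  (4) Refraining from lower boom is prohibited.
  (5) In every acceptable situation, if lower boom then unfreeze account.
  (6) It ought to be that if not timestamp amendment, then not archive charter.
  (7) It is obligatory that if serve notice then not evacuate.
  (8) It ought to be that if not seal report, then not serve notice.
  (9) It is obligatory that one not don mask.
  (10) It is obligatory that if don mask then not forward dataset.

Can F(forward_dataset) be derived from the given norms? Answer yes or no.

Premise 10 is O(don_mask → ¬forward_dataset), but O(don_mask) is not derivable from the premises, so it does not yield O(¬forward_dataset).
No other premise forces O(¬forward_dataset). An ideal world satisfying every premise can still have forward_dataset true, so F(forward_dataset) is not derivable.

No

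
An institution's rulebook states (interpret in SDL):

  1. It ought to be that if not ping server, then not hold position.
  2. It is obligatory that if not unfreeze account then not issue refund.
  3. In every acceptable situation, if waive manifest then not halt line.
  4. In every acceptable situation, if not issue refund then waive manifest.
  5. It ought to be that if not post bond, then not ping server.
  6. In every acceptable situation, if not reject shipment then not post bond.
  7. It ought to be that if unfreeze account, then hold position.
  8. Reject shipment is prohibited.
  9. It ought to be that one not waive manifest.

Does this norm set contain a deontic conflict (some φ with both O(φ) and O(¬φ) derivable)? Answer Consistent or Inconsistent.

From premise 9 we have O(¬waive_manifest).
Premise 4, O(¬issue_refund → waive_manifest), contraposes to O(¬waive_manifest → issue_refund); with O(¬waive_manifest) we get O(issue_refund).
Premise 2, O(¬unfreeze_account → ¬issue_refund), contraposes to O(issue_refund → unfreeze_account); with O(issue_refund) we get O(unfreeze_account).
With premise 7, O(unfreeze_account → hold_position), the K-axiom yields O(hold_position).
Premise 1, O(¬ping_server → ¬hold_position), contraposes to O(hold_position → ping_server); with O(hold_position) we get O(ping_server).
The contrapositive of premise 5 (O(¬post_bond → ¬ping_server)) is O(ping_server → post_bond), and O(ping_server) is already established, so O(post_bond).
The contrapositive of premise 6 (O(¬reject_shipment → ¬post_bond)) is O(post_bond → reject_shipment), and O(post_bond) is already established, so O(reject_shipment).
Yet premise 8 is F(reject_shipment), i.e. O(¬reject_shipment).
We now have both O(reject_shipment) and O(¬reject_shipment) — reject_shipment is simultaneously obligatory and forbidden, violating the D-axiom.

Inconsistent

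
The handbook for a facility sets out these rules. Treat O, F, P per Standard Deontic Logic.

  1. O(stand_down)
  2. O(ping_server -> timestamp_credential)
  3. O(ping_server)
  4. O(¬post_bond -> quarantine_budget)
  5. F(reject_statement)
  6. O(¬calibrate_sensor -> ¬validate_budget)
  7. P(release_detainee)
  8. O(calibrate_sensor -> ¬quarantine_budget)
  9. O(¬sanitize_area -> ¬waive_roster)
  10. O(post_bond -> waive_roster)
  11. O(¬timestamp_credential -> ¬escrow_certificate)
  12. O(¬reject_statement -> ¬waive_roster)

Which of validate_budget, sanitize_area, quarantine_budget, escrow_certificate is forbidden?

validate_budget

Premise 5, F(reject_statement), is equivalent to O(¬reject_statement).
From O(¬reject_statement) and premise 12, O(¬reject_statement -> ¬waive_roster), we obtain O(¬waive_roster).
Premise 10 is O(post_bond -> waive_roster); contrapositively O(¬waive_roster -> ¬post_bond). Since O(¬waive_roster) holds, K gives O(¬post_bond).
From O(¬post_bond) and premise 4, O(¬post_bond -> quarantine_budget), we obtain O(quarantine_budget).
Premise 8, O(calibrate_sensor -> ¬quarantine_budget), contraposes to O(quarantine_budget -> ¬calibrate_sensor); with O(quarantine_budget) we get O(¬calibrate_sensor).
With premise 6, O(¬calibrate_sensor -> ¬validate_budget), the K-axiom yields O(¬validate_budget).
So O(¬validate_budget) holds, i.e. validate_budget is forbidden. None of the other listed options is forbidden under the premises.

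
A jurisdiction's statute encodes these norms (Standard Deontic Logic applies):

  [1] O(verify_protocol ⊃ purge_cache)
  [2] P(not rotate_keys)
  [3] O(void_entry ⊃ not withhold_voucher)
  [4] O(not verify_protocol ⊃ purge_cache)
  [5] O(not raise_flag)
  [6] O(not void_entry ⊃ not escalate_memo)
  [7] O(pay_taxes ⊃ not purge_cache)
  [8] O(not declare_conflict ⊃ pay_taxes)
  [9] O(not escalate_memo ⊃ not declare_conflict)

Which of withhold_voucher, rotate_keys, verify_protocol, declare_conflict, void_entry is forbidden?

withhold_voucher

By case analysis on verify_protocol: premise 1 gives O(verify_protocol ⊃ purge_cache) and premise 4 gives O(not verify_protocol ⊃ purge_cache), so O(purge_cache) either way.
Premise 7, O(pay_taxes ⊃ not purge_cache), contraposes to O(purge_cache ⊃ not pay_taxes); with O(purge_cache) we get O(not pay_taxes).
Premise 8, O(not declare_conflict ⊃ pay_taxes), contraposes to O(not pay_taxes ⊃ declare_conflict); with O(not pay_taxes) we get O(declare_conflict).
The contrapositive of premise 9 (O(not escalate_memo ⊃ not declare_conflict)) is O(declare_conflict ⊃ escalate_memo), and O(declare_conflict) is already established, so O(escalate_memo).
Premise 6, O(not void_entry ⊃ not escalate_memo), contraposes to O(escalate_memo ⊃ void_entry); with O(escalate_memo) we get O(void_entry).
With premise 3, O(void_entry ⊃ not withhold_voucher), the K-axiom yields O(not withhold_voucher).
So O(not withhold_voucher) holds, i.e. withhold_voucher is forbidden. None of the other listed options is forbidden under the premises.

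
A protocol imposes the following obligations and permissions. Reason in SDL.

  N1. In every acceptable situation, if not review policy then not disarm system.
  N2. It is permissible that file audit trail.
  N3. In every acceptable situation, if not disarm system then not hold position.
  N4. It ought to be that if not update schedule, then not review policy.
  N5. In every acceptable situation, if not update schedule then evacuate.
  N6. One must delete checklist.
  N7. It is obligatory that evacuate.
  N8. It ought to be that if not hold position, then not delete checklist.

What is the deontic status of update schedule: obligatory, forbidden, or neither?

Obligatory

Premise 6 states O(delete_checklist) outright.
Premise 8, O(¬hold_position → ¬delete_checklist), contraposes to O(delete_checklist → hold_position); with O(delete_checklist) we get O(hold_position).
The contrapositive of premise 3 (O(¬disarm_system → ¬hold_position)) is O(hold_position → disarm_system), and O(hold_position) is already established, so O(disarm_system).
Premise 1 is O(¬review_policy → ¬disarm_system); contrapositively O(disarm_system → review_policy). Since O(disarm_system) holds, K gives O(review_policy).
Premise 4 is O(¬update_schedule → ¬review_policy); contrapositively O(review_policy → update_schedule). Since O(review_policy) holds, K gives O(update_schedule).
Premises 2, 5, 7 do not contribute to this derivation.
Hence update_schedule is obligatory.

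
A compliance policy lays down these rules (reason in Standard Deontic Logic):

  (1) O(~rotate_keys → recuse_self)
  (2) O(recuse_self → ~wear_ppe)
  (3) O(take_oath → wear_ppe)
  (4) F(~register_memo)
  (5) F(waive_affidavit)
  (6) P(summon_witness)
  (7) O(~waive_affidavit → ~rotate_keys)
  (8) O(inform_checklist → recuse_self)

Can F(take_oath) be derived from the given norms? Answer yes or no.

Premise 5, F(waive_affidavit), is equivalent to O(~waive_affidavit).
With premise 7, O(~waive_affidavit → ~rotate_keys), the K-axiom yields O(~rotate_keys).
From O(~rotate_keys) and premise 1, O(~rotate_keys → recuse_self), we obtain O(recuse_self).
Premise 2 is O(recuse_self → ~wear_ppe); since O(recuse_self), deontic closure gives O(~wear_ppe).
The contrapositive of premise 3 (O(take_oath → wear_ppe)) is O(~wear_ppe → ~take_oath), and O(~wear_ppe) is already established, so O(~take_oath).
Premises 4, 6, 8 do not contribute to this derivation.
So O(~take_oath) holds, i.e. F(take_oath). The claim follows.

Yes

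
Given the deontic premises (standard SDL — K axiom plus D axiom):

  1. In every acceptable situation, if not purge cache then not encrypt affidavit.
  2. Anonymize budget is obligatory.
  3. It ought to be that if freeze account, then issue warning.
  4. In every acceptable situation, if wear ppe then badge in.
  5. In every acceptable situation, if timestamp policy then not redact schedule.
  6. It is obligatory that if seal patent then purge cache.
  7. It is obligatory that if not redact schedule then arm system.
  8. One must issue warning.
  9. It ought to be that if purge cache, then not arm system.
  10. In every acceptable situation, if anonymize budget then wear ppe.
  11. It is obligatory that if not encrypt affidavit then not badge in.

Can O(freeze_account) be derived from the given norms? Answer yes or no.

Premise 3 is O(freeze_account → issue_warning); even if O(issue_warning) held, inferring O(freeze_account) would be affirming the consequent — invalid.
No other premise forces O(freeze_account). An ideal world satisfying every premise can still have freeze_account false, so O(freeze_account) is not derivable.

No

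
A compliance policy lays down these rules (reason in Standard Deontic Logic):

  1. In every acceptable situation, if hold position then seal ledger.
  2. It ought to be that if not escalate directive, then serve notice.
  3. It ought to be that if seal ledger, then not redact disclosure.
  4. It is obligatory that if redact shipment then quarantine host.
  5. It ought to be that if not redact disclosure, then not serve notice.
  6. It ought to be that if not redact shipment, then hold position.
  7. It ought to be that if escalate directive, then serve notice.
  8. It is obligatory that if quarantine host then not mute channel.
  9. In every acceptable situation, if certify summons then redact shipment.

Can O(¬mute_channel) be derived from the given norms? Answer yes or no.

Premises 2 and 7 are O(¬escalate_directive → serve_notice) and O(escalate_directive → serve_notice); every ideal world satisfies ¬escalate_directive or escalate_directive, so in either case serve_notice holds — hence O(serve_notice).
Premise 5 is O(¬redact_disclosure → ¬serve_notice); contrapositively O(serve_notice → redact_disclosure). Since O(serve_notice) holds, K gives O(redact_disclosure).
Premise 3, O(seal_ledger → ¬redact_disclosure), contraposes to O(redact_disclosure → ¬seal_ledger); with O(redact_disclosure) we get O(¬seal_ledger).
The contrapositive of premise 1 (O(hold_position → seal_ledger)) is O(¬seal_ledger → ¬hold_position), and O(¬seal_ledger) is already established, so O(¬hold_position).
Premise 6 is O(¬redact_shipment → hold_position); contrapositively O(¬hold_position → redact_shipment). Since O(¬hold_position) holds, K gives O(redact_shipment).
Applying K to premise 4 (O(redact_shipment → quarantine_host)) and O(redact_shipment) yields O(quarantine_host).
Premise 8 is O(quarantine_host → ¬mute_channel); since O(quarantine_host), deontic closure gives O(¬mute_channel).
Premise 9 does not contribute to this derivation.
So O(¬mute_channel) follows.

Yes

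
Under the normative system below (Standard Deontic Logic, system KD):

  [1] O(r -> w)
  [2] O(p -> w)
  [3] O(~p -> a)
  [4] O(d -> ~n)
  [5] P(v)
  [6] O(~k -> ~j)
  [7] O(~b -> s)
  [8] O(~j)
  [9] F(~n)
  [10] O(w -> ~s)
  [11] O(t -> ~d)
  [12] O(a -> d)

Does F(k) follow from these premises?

Premise 6 is O(~k -> ~j); even if O(~j) held, inferring O(~k) would be affirming the consequent — invalid.
No other premise forces O(~k). An ideal world satisfying every premise can still have k true, so F(k) is not derivable.

No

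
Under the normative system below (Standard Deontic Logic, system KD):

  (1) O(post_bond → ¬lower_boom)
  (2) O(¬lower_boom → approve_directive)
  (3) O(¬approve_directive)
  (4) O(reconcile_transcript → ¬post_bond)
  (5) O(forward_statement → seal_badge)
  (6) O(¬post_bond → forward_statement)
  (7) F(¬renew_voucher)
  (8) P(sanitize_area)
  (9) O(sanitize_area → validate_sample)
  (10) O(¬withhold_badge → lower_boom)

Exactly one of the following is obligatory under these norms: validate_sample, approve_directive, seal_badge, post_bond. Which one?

seal_badge

Premise 3 gives O(¬approve_directive).
The contrapositive of premise 2 (O(¬lower_boom → approve_directive)) is O(¬approve_directive → lower_boom), and O(¬approve_directive) is already established, so O(lower_boom).
Premise 1, O(post_bond → ¬lower_boom), contraposes to O(lower_boom → ¬post_bond); with O(lower_boom) we get O(¬post_bond).
From O(¬post_bond) and premise 6, O(¬post_bond → forward_statement), we obtain O(forward_statement).
From O(forward_statement) and premise 5, O(forward_statement → seal_badge), we obtain O(seal_badge).
So O(seal_badge) holds — seal_badge is obligatory. None of the other listed options is made obligatory by any chain of premises.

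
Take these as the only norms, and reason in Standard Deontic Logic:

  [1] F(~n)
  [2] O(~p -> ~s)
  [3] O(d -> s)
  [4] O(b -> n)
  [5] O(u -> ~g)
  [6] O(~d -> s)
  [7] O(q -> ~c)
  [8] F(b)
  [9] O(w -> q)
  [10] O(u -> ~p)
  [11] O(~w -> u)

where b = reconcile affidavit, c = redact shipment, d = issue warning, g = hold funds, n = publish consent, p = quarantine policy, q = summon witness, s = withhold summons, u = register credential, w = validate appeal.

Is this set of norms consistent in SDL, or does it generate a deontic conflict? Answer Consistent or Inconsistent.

Premise 4 is O(b -> n); even if O(n) held, inferring O(b) would be affirming the consequent — invalid.
So O(b) is not derivable, and the apparent clash with O(~b) does not arise.
A world satisfying every obligation exists (e.g. b=false, c=false, d=false, g=false, n=true, p=true, q=true, s=true, u=false, w=true); no atom is both obligatory and forbidden, so the set is consistent.

Consistent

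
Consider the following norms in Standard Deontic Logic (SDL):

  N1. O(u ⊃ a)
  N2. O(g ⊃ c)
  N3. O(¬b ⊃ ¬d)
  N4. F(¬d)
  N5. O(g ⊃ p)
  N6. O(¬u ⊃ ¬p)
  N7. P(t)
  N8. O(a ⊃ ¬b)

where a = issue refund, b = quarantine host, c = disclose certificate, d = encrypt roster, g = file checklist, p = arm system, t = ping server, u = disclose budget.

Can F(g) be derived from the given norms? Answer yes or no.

Premise 4, F(¬d), is equivalent to O(d).
Premise 3, O(¬b ⊃ ¬d), contraposes to O(d ⊃ b); with O(d) we get O(b).
Premise 8 is O(a ⊃ ¬b); contrapositively O(b ⊃ ¬a). Since O(b) holds, K gives O(¬a).
Premise 1, O(u ⊃ a), contraposes to O(¬a ⊃ ¬u); with O(¬a) we get O(¬u).
With premise 6, O(¬u ⊃ ¬p), the K-axiom yields O(¬p).
Premise 5, O(g ⊃ p), contraposes to O(¬p ⊃ ¬g); with O(¬p) we get O(¬g).
Premises 2, 7 do not contribute to this derivation.
So O(¬g) holds, i.e. F(g). The claim follows.

Yes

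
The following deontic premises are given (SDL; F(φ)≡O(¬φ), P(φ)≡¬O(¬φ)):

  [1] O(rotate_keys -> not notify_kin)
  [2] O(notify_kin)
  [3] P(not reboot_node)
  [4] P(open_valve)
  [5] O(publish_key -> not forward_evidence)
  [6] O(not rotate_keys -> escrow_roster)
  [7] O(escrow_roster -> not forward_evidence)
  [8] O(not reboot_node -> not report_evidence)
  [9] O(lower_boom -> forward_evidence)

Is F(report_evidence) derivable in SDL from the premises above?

No

Premise 8 is O(not reboot_node -> not report_evidence), but O(not reboot_node) is not derivable from the premises (the permission P(not reboot_node) asserts only not O(reboot_node), not O(not reboot_node)), so it does not yield O(not report_evidence).
No other premise forces O(not report_evidence). An ideal world satisfying every premise can still have report_evidence true, so F(report_evidence) is not derivable.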